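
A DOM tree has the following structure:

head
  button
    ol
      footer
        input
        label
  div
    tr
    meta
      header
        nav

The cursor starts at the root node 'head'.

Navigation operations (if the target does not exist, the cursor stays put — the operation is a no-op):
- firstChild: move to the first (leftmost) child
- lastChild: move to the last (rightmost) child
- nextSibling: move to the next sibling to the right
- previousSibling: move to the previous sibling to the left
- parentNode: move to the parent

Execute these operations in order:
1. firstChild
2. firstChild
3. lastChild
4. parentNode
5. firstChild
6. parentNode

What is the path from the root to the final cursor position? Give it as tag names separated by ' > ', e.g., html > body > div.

Answer: head > button > ol

Derivation:
After 1 (firstChild): button
After 2 (firstChild): ol
After 3 (lastChild): footer
After 4 (parentNode): ol
After 5 (firstChild): footer
After 6 (parentNode): ol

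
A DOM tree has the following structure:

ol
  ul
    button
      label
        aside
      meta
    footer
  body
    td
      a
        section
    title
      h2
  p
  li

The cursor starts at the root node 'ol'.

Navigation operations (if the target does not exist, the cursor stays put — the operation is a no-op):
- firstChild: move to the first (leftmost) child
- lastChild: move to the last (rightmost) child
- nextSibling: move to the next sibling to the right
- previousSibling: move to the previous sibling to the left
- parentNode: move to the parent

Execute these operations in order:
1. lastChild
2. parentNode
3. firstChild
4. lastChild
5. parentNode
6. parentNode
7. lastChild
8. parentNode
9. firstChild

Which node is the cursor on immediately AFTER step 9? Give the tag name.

Answer: ul

Derivation:
After 1 (lastChild): li
After 2 (parentNode): ol
After 3 (firstChild): ul
After 4 (lastChild): footer
After 5 (parentNode): ul
After 6 (parentNode): ol
After 7 (lastChild): li
After 8 (parentNode): ol
After 9 (firstChild): ul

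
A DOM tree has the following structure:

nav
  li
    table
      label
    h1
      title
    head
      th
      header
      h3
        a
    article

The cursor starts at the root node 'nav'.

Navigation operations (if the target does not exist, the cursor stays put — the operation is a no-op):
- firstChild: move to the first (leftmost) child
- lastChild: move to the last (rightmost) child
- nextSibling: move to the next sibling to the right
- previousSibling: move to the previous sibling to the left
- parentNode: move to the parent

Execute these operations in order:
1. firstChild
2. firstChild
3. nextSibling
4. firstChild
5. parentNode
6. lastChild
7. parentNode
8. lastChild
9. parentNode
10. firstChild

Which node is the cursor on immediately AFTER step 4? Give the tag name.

After 1 (firstChild): li
After 2 (firstChild): table
After 3 (nextSibling): h1
After 4 (firstChild): title

Answer: title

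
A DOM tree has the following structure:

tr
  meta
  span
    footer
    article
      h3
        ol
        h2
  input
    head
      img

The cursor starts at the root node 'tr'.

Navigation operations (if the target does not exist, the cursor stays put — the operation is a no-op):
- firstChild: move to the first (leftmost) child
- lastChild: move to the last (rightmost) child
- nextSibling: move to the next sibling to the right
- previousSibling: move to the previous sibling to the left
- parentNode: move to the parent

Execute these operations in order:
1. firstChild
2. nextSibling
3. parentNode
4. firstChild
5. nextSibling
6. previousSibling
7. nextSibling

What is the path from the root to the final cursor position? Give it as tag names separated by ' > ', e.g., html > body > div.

Answer: tr > span

Derivation:
After 1 (firstChild): meta
After 2 (nextSibling): span
After 3 (parentNode): tr
After 4 (firstChild): meta
After 5 (nextSibling): span
After 6 (previousSibling): meta
After 7 (nextSibling): span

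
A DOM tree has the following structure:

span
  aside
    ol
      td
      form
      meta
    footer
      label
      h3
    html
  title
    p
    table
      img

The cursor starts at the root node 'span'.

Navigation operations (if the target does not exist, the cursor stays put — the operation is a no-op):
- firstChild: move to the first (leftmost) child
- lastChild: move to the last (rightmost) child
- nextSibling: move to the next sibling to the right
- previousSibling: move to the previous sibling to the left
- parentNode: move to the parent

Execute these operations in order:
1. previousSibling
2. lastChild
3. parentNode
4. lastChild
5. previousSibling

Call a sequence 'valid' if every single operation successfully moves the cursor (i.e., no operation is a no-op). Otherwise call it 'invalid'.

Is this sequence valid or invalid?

After 1 (previousSibling): span (no-op, stayed)
After 2 (lastChild): title
After 3 (parentNode): span
After 4 (lastChild): title
After 5 (previousSibling): aside

Answer: invalid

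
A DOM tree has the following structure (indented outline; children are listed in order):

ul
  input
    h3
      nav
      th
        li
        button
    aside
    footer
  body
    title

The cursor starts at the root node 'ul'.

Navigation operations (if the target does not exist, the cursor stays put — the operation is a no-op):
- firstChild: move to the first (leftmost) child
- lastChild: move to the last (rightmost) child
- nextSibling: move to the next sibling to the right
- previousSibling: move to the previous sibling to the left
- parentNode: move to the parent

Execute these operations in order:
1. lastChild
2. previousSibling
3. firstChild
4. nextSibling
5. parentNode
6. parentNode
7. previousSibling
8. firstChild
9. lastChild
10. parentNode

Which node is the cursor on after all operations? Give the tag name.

Answer: input

Derivation:
After 1 (lastChild): body
After 2 (previousSibling): input
After 3 (firstChild): h3
After 4 (nextSibling): aside
After 5 (parentNode): input
After 6 (parentNode): ul
After 7 (previousSibling): ul (no-op, stayed)
After 8 (firstChild): input
After 9 (lastChild): footer
After 10 (parentNode): input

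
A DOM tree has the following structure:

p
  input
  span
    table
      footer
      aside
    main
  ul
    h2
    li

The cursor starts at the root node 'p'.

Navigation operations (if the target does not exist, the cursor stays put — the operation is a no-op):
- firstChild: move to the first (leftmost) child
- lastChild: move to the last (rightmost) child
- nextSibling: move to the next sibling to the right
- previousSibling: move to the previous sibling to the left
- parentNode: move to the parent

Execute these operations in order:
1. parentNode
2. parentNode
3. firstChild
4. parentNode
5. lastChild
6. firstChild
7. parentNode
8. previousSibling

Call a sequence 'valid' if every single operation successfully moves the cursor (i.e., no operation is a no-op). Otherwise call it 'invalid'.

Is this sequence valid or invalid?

Answer: invalid

Derivation:
After 1 (parentNode): p (no-op, stayed)
After 2 (parentNode): p (no-op, stayed)
After 3 (firstChild): input
After 4 (parentNode): p
After 5 (lastChild): ul
After 6 (firstChild): h2
After 7 (parentNode): ul
After 8 (previousSibling): span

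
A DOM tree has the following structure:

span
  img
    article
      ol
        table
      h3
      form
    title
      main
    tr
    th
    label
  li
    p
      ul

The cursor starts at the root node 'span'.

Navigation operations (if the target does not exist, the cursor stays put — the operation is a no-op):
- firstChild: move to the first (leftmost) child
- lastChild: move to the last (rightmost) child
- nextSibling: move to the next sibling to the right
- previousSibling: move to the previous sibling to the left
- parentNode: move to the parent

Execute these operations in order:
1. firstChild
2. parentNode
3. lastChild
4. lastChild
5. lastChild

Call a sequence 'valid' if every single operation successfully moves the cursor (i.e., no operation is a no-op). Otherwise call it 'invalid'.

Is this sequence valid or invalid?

Answer: valid

Derivation:
After 1 (firstChild): img
After 2 (parentNode): span
After 3 (lastChild): li
After 4 (lastChild): p
After 5 (lastChild): ul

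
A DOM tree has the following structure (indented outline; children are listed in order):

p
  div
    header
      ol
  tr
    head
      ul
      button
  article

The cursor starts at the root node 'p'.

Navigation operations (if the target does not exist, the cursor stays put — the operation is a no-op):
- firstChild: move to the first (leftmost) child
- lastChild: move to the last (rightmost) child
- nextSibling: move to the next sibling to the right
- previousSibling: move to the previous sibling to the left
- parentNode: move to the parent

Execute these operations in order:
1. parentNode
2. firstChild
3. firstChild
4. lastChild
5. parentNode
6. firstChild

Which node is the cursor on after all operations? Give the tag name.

Answer: ol

Derivation:
After 1 (parentNode): p (no-op, stayed)
After 2 (firstChild): div
After 3 (firstChild): header
After 4 (lastChild): ol
After 5 (parentNode): header
After 6 (firstChild): ol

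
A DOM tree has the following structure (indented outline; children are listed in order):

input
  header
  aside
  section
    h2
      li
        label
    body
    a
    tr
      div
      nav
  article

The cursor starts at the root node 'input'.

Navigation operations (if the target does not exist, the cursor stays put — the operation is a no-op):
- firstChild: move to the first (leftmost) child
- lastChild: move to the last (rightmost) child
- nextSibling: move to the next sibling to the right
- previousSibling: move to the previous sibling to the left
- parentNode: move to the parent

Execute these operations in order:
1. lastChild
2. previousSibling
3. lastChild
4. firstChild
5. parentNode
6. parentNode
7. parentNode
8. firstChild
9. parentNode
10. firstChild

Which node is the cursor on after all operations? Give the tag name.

After 1 (lastChild): article
After 2 (previousSibling): section
After 3 (lastChild): tr
After 4 (firstChild): div
After 5 (parentNode): tr
After 6 (parentNode): section
After 7 (parentNode): input
After 8 (firstChild): header
After 9 (parentNode): input
After 10 (firstChild): header

Answer: header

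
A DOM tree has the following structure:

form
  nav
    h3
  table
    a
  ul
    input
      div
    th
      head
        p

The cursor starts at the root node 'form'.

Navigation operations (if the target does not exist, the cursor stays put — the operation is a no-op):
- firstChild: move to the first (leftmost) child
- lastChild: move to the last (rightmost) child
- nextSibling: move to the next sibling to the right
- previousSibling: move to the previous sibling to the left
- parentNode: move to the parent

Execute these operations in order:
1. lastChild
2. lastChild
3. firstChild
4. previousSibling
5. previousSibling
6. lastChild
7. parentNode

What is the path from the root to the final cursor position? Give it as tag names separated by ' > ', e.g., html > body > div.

Answer: form > ul > th > head

Derivation:
After 1 (lastChild): ul
After 2 (lastChild): th
After 3 (firstChild): head
After 4 (previousSibling): head (no-op, stayed)
After 5 (previousSibling): head (no-op, stayed)
After 6 (lastChild): p
After 7 (parentNode): head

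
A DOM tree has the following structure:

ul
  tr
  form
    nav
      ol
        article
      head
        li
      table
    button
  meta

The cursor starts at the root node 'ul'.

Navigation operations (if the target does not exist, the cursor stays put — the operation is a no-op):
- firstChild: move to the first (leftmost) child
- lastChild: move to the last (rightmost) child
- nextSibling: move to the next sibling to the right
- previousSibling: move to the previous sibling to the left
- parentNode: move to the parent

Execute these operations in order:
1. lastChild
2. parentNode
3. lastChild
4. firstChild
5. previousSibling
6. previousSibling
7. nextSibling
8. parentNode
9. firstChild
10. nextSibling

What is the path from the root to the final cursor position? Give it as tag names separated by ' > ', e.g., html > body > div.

After 1 (lastChild): meta
After 2 (parentNode): ul
After 3 (lastChild): meta
After 4 (firstChild): meta (no-op, stayed)
After 5 (previousSibling): form
After 6 (previousSibling): tr
After 7 (nextSibling): form
After 8 (parentNode): ul
After 9 (firstChild): tr
After 10 (nextSibling): form

Answer: ul > form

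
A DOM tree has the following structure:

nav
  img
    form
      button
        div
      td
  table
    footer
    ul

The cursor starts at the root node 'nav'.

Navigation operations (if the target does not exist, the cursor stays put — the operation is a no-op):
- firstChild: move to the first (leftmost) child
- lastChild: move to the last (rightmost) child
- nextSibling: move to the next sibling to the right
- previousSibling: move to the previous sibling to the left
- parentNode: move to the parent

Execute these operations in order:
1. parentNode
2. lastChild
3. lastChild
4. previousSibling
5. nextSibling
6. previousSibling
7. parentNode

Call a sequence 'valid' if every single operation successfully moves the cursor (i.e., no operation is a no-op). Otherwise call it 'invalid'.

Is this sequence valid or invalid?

After 1 (parentNode): nav (no-op, stayed)
After 2 (lastChild): table
After 3 (lastChild): ul
After 4 (previousSibling): footer
After 5 (nextSibling): ul
After 6 (previousSibling): footer
After 7 (parentNode): table

Answer: invalid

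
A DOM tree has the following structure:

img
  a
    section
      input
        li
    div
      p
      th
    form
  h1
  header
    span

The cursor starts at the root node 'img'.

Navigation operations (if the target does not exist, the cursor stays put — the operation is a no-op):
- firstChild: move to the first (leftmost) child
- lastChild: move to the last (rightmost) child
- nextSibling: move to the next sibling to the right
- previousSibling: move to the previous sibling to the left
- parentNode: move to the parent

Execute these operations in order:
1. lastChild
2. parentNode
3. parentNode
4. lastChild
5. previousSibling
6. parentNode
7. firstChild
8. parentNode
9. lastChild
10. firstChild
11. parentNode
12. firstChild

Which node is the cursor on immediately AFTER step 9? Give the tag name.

After 1 (lastChild): header
After 2 (parentNode): img
After 3 (parentNode): img (no-op, stayed)
After 4 (lastChild): header
After 5 (previousSibling): h1
After 6 (parentNode): img
After 7 (firstChild): a
After 8 (parentNode): img
After 9 (lastChild): header

Answer: header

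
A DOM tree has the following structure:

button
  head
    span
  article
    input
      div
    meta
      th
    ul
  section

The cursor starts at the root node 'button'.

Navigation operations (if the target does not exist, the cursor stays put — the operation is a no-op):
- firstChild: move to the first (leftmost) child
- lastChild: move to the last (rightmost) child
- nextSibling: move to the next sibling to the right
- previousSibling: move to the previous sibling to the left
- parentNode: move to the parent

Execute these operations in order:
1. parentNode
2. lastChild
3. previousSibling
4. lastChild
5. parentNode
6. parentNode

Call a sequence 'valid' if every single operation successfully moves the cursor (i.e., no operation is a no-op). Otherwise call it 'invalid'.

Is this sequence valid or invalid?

After 1 (parentNode): button (no-op, stayed)
After 2 (lastChild): section
After 3 (previousSibling): article
After 4 (lastChild): ul
After 5 (parentNode): article
After 6 (parentNode): button

Answer: invalid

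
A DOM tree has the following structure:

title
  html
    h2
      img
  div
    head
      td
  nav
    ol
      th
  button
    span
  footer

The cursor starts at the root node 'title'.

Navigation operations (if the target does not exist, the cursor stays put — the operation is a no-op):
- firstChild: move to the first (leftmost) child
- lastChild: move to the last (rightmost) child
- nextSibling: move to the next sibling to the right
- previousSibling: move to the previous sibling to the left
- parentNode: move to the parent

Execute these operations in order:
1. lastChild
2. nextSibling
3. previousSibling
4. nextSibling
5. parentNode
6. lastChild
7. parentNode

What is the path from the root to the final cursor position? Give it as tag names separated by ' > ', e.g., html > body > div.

Answer: title

Derivation:
After 1 (lastChild): footer
After 2 (nextSibling): footer (no-op, stayed)
After 3 (previousSibling): button
After 4 (nextSibling): footer
After 5 (parentNode): title
After 6 (lastChild): footer
After 7 (parentNode): title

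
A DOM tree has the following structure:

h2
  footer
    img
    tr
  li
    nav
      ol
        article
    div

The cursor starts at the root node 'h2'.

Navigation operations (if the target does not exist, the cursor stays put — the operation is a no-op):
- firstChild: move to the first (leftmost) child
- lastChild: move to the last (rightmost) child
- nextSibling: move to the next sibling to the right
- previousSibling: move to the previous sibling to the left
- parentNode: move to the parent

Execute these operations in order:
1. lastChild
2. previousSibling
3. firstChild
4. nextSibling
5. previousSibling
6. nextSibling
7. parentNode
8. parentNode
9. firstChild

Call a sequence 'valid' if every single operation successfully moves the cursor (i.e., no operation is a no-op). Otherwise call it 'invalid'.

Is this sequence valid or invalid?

Answer: valid

Derivation:
After 1 (lastChild): li
After 2 (previousSibling): footer
After 3 (firstChild): img
After 4 (nextSibling): tr
After 5 (previousSibling): img
After 6 (nextSibling): tr
After 7 (parentNode): footer
After 8 (parentNode): h2
After 9 (firstChild): footer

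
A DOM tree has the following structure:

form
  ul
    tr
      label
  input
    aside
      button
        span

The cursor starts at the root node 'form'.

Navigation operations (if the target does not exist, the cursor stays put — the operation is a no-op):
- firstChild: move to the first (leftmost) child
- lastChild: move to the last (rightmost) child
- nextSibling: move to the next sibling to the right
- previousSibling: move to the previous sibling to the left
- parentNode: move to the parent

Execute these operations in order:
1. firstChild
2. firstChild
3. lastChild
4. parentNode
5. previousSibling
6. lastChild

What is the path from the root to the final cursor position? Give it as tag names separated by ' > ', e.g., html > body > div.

Answer: form > ul > tr > label

Derivation:
After 1 (firstChild): ul
After 2 (firstChild): tr
After 3 (lastChild): label
After 4 (parentNode): tr
After 5 (previousSibling): tr (no-op, stayed)
After 6 (lastChild): label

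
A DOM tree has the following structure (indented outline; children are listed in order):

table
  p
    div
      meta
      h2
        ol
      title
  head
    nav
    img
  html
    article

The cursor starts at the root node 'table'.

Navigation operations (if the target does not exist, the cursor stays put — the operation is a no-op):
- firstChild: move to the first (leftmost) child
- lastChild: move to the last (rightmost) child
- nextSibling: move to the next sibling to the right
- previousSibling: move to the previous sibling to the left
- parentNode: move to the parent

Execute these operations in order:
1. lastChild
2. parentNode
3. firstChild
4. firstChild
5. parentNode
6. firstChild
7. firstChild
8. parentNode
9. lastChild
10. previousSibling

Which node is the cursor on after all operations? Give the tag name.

After 1 (lastChild): html
After 2 (parentNode): table
After 3 (firstChild): p
After 4 (firstChild): div
After 5 (parentNode): p
After 6 (firstChild): div
After 7 (firstChild): meta
After 8 (parentNode): div
After 9 (lastChild): title
After 10 (previousSibling): h2

Answer: h2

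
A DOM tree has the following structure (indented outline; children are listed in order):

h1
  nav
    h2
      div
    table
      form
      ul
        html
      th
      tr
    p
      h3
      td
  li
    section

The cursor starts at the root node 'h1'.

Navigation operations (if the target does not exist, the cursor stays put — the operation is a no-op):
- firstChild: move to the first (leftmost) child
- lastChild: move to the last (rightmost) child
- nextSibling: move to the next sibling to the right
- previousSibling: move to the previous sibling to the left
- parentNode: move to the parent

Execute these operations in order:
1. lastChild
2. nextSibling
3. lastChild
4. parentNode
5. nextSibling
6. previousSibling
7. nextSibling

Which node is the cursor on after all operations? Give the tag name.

Answer: li

Derivation:
After 1 (lastChild): li
After 2 (nextSibling): li (no-op, stayed)
After 3 (lastChild): section
After 4 (parentNode): li
After 5 (nextSibling): li (no-op, stayed)
After 6 (previousSibling): nav
After 7 (nextSibling): li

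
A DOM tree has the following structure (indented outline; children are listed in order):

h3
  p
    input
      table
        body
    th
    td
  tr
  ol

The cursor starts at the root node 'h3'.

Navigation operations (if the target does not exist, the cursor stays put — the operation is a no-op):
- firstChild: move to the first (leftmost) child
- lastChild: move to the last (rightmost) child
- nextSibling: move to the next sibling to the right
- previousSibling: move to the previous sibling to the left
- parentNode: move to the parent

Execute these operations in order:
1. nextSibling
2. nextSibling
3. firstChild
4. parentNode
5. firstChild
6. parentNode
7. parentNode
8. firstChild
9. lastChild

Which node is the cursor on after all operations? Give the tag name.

Answer: td

Derivation:
After 1 (nextSibling): h3 (no-op, stayed)
After 2 (nextSibling): h3 (no-op, stayed)
After 3 (firstChild): p
After 4 (parentNode): h3
After 5 (firstChild): p
After 6 (parentNode): h3
After 7 (parentNode): h3 (no-op, stayed)
After 8 (firstChild): p
After 9 (lastChild): td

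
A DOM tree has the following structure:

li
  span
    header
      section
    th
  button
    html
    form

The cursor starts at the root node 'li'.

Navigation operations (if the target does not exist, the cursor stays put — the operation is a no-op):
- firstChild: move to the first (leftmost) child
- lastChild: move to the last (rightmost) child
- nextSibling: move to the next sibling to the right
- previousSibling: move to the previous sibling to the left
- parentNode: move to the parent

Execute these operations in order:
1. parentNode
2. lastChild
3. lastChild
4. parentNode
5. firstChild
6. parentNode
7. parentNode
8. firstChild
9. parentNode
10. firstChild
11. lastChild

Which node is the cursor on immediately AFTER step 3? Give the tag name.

After 1 (parentNode): li (no-op, stayed)
After 2 (lastChild): button
After 3 (lastChild): form

Answer: form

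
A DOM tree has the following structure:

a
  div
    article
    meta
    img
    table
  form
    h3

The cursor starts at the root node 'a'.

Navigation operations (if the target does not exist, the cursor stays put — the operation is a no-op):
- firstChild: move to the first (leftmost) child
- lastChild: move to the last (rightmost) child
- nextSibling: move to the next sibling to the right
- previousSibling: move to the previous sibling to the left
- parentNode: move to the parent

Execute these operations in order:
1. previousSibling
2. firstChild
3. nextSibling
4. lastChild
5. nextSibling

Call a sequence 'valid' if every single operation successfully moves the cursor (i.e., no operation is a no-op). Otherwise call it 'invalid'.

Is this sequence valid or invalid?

After 1 (previousSibling): a (no-op, stayed)
After 2 (firstChild): div
After 3 (nextSibling): form
After 4 (lastChild): h3
After 5 (nextSibling): h3 (no-op, stayed)

Answer: invalid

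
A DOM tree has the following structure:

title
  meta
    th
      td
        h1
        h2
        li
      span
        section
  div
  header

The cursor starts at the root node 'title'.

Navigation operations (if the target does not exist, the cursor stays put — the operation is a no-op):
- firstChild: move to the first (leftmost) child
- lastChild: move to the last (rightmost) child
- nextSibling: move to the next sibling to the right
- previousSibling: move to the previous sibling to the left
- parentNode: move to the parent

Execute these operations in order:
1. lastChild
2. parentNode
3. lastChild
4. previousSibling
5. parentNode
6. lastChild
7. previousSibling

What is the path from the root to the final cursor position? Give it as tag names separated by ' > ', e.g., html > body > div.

After 1 (lastChild): header
After 2 (parentNode): title
After 3 (lastChild): header
After 4 (previousSibling): div
After 5 (parentNode): title
After 6 (lastChild): header
After 7 (previousSibling): div

Answer: title > div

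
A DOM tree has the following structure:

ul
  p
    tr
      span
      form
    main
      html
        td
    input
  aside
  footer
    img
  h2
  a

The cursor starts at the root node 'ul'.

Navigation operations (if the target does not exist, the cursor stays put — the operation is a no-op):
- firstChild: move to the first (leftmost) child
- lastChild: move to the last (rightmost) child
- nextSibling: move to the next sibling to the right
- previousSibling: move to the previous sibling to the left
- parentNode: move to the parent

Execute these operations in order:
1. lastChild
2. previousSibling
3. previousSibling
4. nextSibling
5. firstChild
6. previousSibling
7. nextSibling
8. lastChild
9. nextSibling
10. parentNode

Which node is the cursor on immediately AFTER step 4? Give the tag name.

After 1 (lastChild): a
After 2 (previousSibling): h2
After 3 (previousSibling): footer
After 4 (nextSibling): h2

Answer: h2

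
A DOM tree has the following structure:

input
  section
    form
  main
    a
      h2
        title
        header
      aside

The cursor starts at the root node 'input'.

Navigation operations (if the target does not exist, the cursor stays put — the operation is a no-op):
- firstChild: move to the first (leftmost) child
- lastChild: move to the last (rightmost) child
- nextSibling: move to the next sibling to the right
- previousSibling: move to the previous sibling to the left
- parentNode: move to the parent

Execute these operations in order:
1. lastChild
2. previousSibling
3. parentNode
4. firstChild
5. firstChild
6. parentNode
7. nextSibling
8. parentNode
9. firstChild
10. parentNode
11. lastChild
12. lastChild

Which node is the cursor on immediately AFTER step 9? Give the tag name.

Answer: section

Derivation:
After 1 (lastChild): main
After 2 (previousSibling): section
After 3 (parentNode): input
After 4 (firstChild): section
After 5 (firstChild): form
After 6 (parentNode): section
After 7 (nextSibling): main
After 8 (parentNode): input
After 9 (firstChild): section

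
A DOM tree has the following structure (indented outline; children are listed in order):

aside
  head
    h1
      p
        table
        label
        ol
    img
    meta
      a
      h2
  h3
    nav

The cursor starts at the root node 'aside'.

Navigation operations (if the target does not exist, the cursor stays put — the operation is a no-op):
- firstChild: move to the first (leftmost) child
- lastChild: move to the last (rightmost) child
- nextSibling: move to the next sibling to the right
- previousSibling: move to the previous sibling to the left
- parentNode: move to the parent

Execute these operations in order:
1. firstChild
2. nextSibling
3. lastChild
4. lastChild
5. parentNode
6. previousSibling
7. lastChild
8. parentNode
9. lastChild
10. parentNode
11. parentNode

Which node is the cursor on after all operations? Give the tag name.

After 1 (firstChild): head
After 2 (nextSibling): h3
After 3 (lastChild): nav
After 4 (lastChild): nav (no-op, stayed)
After 5 (parentNode): h3
After 6 (previousSibling): head
After 7 (lastChild): meta
After 8 (parentNode): head
After 9 (lastChild): meta
After 10 (parentNode): head
After 11 (parentNode): aside

Answer: aside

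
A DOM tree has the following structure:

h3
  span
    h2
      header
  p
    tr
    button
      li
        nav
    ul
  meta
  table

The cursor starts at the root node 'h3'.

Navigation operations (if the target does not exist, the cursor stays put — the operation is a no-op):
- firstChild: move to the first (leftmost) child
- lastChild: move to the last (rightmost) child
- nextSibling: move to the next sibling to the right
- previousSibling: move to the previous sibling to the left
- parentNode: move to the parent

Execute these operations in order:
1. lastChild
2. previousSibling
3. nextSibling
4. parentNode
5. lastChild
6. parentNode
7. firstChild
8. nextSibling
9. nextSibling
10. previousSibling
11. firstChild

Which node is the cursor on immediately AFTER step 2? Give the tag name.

Answer: meta

Derivation:
After 1 (lastChild): table
After 2 (previousSibling): meta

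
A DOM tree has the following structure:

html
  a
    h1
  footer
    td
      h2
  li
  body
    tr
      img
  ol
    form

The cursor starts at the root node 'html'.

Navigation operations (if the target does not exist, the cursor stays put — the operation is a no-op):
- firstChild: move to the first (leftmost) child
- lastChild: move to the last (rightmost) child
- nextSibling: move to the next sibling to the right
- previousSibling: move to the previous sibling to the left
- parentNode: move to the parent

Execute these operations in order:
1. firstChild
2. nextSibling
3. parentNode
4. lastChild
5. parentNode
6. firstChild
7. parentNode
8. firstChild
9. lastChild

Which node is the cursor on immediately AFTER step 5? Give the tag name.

Answer: html

Derivation:
After 1 (firstChild): a
After 2 (nextSibling): footer
After 3 (parentNode): html
After 4 (lastChild): ol
After 5 (parentNode): html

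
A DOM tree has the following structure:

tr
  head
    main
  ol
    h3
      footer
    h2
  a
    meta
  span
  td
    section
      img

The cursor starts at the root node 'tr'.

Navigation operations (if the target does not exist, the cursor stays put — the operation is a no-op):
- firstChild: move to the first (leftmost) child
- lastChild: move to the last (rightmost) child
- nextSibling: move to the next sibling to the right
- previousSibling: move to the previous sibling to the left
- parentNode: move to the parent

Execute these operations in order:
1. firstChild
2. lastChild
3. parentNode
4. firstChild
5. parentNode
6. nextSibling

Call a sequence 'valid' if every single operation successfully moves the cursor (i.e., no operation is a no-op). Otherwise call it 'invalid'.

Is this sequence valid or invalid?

Answer: valid

Derivation:
After 1 (firstChild): head
After 2 (lastChild): main
After 3 (parentNode): head
After 4 (firstChild): main
After 5 (parentNode): head
After 6 (nextSibling): ol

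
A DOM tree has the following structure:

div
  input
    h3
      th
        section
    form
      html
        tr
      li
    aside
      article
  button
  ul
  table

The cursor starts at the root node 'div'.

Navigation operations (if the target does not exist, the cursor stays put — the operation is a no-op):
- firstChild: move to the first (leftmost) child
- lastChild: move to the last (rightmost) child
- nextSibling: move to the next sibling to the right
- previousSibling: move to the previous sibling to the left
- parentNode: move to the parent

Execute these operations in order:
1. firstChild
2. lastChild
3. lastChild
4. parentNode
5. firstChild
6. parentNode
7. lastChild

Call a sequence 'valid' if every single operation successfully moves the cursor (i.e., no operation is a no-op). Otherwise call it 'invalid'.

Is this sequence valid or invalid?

Answer: valid

Derivation:
After 1 (firstChild): input
After 2 (lastChild): aside
After 3 (lastChild): article
After 4 (parentNode): aside
After 5 (firstChild): article
After 6 (parentNode): aside
After 7 (lastChild): article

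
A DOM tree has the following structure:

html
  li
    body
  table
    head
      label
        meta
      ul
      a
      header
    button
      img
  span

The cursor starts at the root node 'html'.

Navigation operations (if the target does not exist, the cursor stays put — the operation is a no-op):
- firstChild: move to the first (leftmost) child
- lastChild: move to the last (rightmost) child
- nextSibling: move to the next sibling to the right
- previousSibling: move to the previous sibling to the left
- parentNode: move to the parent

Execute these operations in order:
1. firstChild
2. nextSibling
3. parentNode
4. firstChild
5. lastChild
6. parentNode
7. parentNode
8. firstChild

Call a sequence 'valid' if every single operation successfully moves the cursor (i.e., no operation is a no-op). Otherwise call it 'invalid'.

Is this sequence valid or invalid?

After 1 (firstChild): li
After 2 (nextSibling): table
After 3 (parentNode): html
After 4 (firstChild): li
After 5 (lastChild): body
After 6 (parentNode): li
After 7 (parentNode): html
After 8 (firstChild): li

Answer: valid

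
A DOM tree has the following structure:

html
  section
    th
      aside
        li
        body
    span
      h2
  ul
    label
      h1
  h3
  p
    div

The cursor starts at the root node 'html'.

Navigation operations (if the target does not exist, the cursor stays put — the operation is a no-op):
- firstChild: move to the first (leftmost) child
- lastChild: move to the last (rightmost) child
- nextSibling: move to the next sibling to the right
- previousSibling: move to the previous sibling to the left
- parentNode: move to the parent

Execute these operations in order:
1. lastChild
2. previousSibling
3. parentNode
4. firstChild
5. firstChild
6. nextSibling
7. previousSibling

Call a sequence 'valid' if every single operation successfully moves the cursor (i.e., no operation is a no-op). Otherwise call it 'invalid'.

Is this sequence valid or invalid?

Answer: valid

Derivation:
After 1 (lastChild): p
After 2 (previousSibling): h3
After 3 (parentNode): html
After 4 (firstChild): section
After 5 (firstChild): th
After 6 (nextSibling): span
After 7 (previousSibling): th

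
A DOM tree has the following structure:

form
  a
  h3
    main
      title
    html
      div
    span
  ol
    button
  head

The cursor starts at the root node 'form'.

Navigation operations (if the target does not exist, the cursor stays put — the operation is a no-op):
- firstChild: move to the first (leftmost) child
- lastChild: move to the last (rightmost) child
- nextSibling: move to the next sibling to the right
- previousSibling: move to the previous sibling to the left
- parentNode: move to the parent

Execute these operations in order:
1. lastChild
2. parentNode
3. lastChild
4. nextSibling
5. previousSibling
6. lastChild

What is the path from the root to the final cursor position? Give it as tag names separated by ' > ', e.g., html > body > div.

Answer: form > ol > button

Derivation:
After 1 (lastChild): head
After 2 (parentNode): form
After 3 (lastChild): head
After 4 (nextSibling): head (no-op, stayed)
After 5 (previousSibling): ol
After 6 (lastChild): button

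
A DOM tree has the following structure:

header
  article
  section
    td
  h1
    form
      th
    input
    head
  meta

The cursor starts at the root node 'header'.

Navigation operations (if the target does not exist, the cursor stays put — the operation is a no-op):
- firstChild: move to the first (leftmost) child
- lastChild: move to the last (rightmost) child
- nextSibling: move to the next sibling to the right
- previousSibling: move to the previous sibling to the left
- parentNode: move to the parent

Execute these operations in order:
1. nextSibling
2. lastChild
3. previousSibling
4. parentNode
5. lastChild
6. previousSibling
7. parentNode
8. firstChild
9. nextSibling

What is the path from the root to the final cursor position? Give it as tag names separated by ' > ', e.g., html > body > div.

After 1 (nextSibling): header (no-op, stayed)
After 2 (lastChild): meta
After 3 (previousSibling): h1
After 4 (parentNode): header
After 5 (lastChild): meta
After 6 (previousSibling): h1
After 7 (parentNode): header
After 8 (firstChild): article
After 9 (nextSibling): section

Answer: header > section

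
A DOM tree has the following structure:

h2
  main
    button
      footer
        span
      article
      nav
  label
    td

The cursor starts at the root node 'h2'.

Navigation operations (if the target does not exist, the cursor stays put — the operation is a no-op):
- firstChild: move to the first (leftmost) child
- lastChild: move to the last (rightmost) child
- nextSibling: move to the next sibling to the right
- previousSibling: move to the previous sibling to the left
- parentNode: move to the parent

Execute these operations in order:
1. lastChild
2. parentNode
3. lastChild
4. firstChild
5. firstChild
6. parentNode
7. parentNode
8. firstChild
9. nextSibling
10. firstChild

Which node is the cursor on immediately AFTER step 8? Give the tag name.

After 1 (lastChild): label
After 2 (parentNode): h2
After 3 (lastChild): label
After 4 (firstChild): td
After 5 (firstChild): td (no-op, stayed)
After 6 (parentNode): label
After 7 (parentNode): h2
After 8 (firstChild): main

Answer: main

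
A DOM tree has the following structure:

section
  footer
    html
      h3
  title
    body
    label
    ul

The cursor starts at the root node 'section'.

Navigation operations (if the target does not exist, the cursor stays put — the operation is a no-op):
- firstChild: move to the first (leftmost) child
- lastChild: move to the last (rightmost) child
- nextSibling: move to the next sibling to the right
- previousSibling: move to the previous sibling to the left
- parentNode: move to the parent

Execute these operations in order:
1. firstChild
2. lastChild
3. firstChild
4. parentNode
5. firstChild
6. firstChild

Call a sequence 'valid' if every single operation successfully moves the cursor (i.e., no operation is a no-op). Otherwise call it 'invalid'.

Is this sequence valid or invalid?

After 1 (firstChild): footer
After 2 (lastChild): html
After 3 (firstChild): h3
After 4 (parentNode): html
After 5 (firstChild): h3
After 6 (firstChild): h3 (no-op, stayed)

Answer: invalid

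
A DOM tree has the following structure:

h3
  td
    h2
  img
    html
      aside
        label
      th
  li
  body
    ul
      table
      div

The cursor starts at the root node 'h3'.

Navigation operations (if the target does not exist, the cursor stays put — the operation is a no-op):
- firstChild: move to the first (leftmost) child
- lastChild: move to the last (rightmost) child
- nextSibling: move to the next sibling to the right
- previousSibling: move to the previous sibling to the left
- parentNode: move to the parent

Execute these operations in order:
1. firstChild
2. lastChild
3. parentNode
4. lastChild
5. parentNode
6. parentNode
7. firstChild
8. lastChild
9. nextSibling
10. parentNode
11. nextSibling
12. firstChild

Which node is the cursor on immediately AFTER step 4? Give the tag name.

Answer: h2

Derivation:
After 1 (firstChild): td
After 2 (lastChild): h2
After 3 (parentNode): td
After 4 (lastChild): h2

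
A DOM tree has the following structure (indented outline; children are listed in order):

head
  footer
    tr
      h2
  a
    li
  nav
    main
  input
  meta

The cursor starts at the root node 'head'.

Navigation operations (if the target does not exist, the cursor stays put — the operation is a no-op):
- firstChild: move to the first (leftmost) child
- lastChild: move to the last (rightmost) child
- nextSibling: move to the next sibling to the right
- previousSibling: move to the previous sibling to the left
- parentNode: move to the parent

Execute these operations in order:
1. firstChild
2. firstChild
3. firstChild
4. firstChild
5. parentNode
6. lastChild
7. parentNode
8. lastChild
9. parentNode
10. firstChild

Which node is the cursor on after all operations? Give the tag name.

After 1 (firstChild): footer
After 2 (firstChild): tr
After 3 (firstChild): h2
After 4 (firstChild): h2 (no-op, stayed)
After 5 (parentNode): tr
After 6 (lastChild): h2
After 7 (parentNode): tr
After 8 (lastChild): h2
After 9 (parentNode): tr
After 10 (firstChild): h2

Answer: h2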